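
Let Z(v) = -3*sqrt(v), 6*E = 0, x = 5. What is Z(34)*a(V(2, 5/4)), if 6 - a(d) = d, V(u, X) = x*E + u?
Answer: -12*sqrt(34) ≈ -69.971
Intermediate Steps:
E = 0 (E = (1/6)*0 = 0)
V(u, X) = u (V(u, X) = 5*0 + u = 0 + u = u)
a(d) = 6 - d
Z(34)*a(V(2, 5/4)) = (-3*sqrt(34))*(6 - 1*2) = (-3*sqrt(34))*(6 - 2) = -3*sqrt(34)*4 = -12*sqrt(34)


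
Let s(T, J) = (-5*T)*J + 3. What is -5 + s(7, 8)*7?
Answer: -1944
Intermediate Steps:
s(T, J) = 3 - 5*J*T (s(T, J) = -5*J*T + 3 = 3 - 5*J*T)
-5 + s(7, 8)*7 = -5 + (3 - 5*8*7)*7 = -5 + (3 - 280)*7 = -5 - 277*7 = -5 - 1939 = -1944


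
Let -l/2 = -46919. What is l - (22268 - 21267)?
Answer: 92837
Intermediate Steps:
l = 93838 (l = -2*(-46919) = 93838)
l - (22268 - 21267) = 93838 - (22268 - 21267) = 93838 - 1*1001 = 93838 - 1001 = 92837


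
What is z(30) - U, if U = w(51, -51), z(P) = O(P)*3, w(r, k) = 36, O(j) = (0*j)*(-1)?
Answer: -36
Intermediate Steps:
O(j) = 0 (O(j) = 0*(-1) = 0)
z(P) = 0 (z(P) = 0*3 = 0)
U = 36
z(30) - U = 0 - 1*36 = 0 - 36 = -36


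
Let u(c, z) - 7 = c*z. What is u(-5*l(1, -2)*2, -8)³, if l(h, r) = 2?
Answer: 4657463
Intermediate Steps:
u(c, z) = 7 + c*z
u(-5*l(1, -2)*2, -8)³ = (7 + (-5*2*2)*(-8))³ = (7 - 10*2*(-8))³ = (7 - 20*(-8))³ = (7 + 160)³ = 167³ = 4657463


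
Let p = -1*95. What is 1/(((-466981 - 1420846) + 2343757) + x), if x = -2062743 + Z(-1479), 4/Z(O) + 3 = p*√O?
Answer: (-95*√1479 + 3*I)/(-4820443*I + 152647235*√1479) ≈ -6.2235e-7 - 4.2371e-16*I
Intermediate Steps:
p = -95
Z(O) = 4/(-3 - 95*√O)
x = -2062743 - 4/(3 + 95*I*√1479) (x = -2062743 - 4/(3 + 95*√(-1479)) = -2062743 - 4/(3 + 95*(I*√1479)) = -2062743 - 4/(3 + 95*I*√1479) ≈ -2.0627e+6 + 0.0010948*I)
1/(((-466981 - 1420846) + 2343757) + x) = 1/(((-466981 - 1420846) + 2343757) + (-195960585*√1479 + 6188233*I)/(-3*I + 95*√1479)) = 1/((-1887827 + 2343757) + (-195960585*√1479 + 6188233*I)/(-3*I + 95*√1479)) = 1/(455930 + (-195960585*√1479 + 6188233*I)/(-3*I + 95*√1479))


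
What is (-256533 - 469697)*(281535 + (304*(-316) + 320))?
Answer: -134926997930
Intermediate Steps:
(-256533 - 469697)*(281535 + (304*(-316) + 320)) = -726230*(281535 + (-96064 + 320)) = -726230*(281535 - 95744) = -726230*185791 = -134926997930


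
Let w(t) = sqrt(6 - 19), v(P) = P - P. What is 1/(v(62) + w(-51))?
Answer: -I*sqrt(13)/13 ≈ -0.27735*I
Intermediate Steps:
v(P) = 0
w(t) = I*sqrt(13) (w(t) = sqrt(-13) = I*sqrt(13))
1/(v(62) + w(-51)) = 1/(0 + I*sqrt(13)) = 1/(I*sqrt(13)) = -I*sqrt(13)/13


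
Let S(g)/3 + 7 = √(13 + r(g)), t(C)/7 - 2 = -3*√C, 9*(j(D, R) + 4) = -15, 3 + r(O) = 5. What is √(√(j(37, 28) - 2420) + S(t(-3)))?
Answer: √(-189 + 27*√15 + 3*I*√21831)/3 ≈ 4.5142 + 5.4552*I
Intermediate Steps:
r(O) = 2 (r(O) = -3 + 5 = 2)
j(D, R) = -17/3 (j(D, R) = -4 + (⅑)*(-15) = -4 - 5/3 = -17/3)
t(C) = 14 - 21*√C (t(C) = 14 + 7*(-3*√C) = 14 - 21*√C)
S(g) = -21 + 3*√15 (S(g) = -21 + 3*√(13 + 2) = -21 + 3*√15)
√(√(j(37, 28) - 2420) + S(t(-3))) = √(√(-17/3 - 2420) + (-21 + 3*√15)) = √(√(-7277/3) + (-21 + 3*√15)) = √(I*√21831/3 + (-21 + 3*√15)) = √(-21 + 3*√15 + I*√21831/3)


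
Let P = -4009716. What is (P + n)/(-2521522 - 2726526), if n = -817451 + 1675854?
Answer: 3151313/5248048 ≈ 0.60047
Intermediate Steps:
n = 858403
(P + n)/(-2521522 - 2726526) = (-4009716 + 858403)/(-2521522 - 2726526) = -3151313/(-5248048) = -3151313*(-1/5248048) = 3151313/5248048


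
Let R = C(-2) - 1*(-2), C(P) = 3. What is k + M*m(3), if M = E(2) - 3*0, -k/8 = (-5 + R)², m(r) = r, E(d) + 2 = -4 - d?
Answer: -24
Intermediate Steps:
E(d) = -6 - d (E(d) = -2 + (-4 - d) = -6 - d)
R = 5 (R = 3 - 1*(-2) = 3 + 2 = 5)
k = 0 (k = -8*(-5 + 5)² = -8*0² = -8*0 = 0)
M = -8 (M = (-6 - 1*2) - 3*0 = (-6 - 2) + 0 = -8 + 0 = -8)
k + M*m(3) = 0 - 8*3 = 0 - 24 = -24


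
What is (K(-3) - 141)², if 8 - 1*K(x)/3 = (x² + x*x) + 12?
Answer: 42849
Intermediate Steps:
K(x) = -12 - 6*x² (K(x) = 24 - 3*((x² + x*x) + 12) = 24 - 3*((x² + x²) + 12) = 24 - 3*(2*x² + 12) = 24 - 3*(12 + 2*x²) = 24 + (-36 - 6*x²) = -12 - 6*x²)
(K(-3) - 141)² = ((-12 - 6*(-3)²) - 141)² = ((-12 - 6*9) - 141)² = ((-12 - 54) - 141)² = (-66 - 141)² = (-207)² = 42849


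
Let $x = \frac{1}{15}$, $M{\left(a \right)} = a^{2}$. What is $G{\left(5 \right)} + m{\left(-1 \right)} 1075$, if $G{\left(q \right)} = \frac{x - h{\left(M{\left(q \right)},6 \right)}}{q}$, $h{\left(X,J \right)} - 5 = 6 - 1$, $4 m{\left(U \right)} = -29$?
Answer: $- \frac{2338721}{300} \approx -7795.7$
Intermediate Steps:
$m{\left(U \right)} = - \frac{29}{4}$ ($m{\left(U \right)} = \frac{1}{4} \left(-29\right) = - \frac{29}{4}$)
$h{\left(X,J \right)} = 10$ ($h{\left(X,J \right)} = 5 + \left(6 - 1\right) = 5 + 5 = 10$)
$x = \frac{1}{15} \approx 0.066667$
$G{\left(q \right)} = - \frac{149}{15 q}$ ($G{\left(q \right)} = \frac{\frac{1}{15} - 10}{q} = - \frac{149}{15 q}$)
$G{\left(5 \right)} + m{\left(-1 \right)} 1075 = - \frac{149}{15 \cdot 5} - \frac{31175}{4} = \left(- \frac{149}{15}\right) \frac{1}{5} - \frac{31175}{4} = - \frac{149}{75} - \frac{31175}{4} = - \frac{2338721}{300}$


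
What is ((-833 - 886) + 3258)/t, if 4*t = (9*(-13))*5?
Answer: -684/65 ≈ -10.523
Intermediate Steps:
t = -585/4 (t = ((9*(-13))*5)/4 = (-117*5)/4 = (¼)*(-585) = -585/4 ≈ -146.25)
((-833 - 886) + 3258)/t = ((-833 - 886) + 3258)/(-585/4) = (-1719 + 3258)*(-4/585) = 1539*(-4/585) = -684/65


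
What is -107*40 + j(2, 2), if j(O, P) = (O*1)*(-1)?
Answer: -4282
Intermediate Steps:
j(O, P) = -O (j(O, P) = O*(-1) = -O)
-107*40 + j(2, 2) = -107*40 - 1*2 = -4280 - 2 = -4282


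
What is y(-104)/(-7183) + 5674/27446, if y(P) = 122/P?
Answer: 1060501995/5125760068 ≈ 0.20690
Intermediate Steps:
y(-104)/(-7183) + 5674/27446 = (122/(-104))/(-7183) + 5674/27446 = (122*(-1/104))*(-1/7183) + 5674*(1/27446) = -61/52*(-1/7183) + 2837/13723 = 61/373516 + 2837/13723 = 1060501995/5125760068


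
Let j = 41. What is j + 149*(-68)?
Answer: -10091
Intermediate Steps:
j + 149*(-68) = 41 + 149*(-68) = 41 - 10132 = -10091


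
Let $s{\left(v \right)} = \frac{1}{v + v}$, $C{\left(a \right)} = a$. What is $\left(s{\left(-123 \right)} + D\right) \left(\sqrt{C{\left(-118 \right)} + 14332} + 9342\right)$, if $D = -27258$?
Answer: $- \frac{10440415233}{41} - \frac{6705469 \sqrt{14214}}{246} \approx -2.5789 \cdot 10^{8}$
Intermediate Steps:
$s{\left(v \right)} = \frac{1}{2 v}$
$\left(s{\left(-123 \right)} + D\right) \left(\sqrt{C{\left(-118 \right)} + 14332} + 9342\right) = \left(\frac{1}{2 \left(-123\right)} - 27258\right) \left(\sqrt{-118 + 14332} + 9342\right) = \left(\frac{1}{2} \left(- \frac{1}{123}\right) - 27258\right) \left(\sqrt{14214} + 9342\right) = \left(- \frac{1}{246} - 27258\right) \left(9342 + \sqrt{14214}\right) = - \frac{6705469 \left(9342 + \sqrt{14214}\right)}{246} = - \frac{10440415233}{41} - \frac{6705469 \sqrt{14214}}{246}$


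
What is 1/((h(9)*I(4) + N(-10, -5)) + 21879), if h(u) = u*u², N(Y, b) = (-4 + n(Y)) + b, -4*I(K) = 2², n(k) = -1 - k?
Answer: 1/21150 ≈ 4.7281e-5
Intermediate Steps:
I(K) = -1 (I(K) = -¼*2² = -¼*4 = -1)
N(Y, b) = -5 + b - Y (N(Y, b) = (-4 + (-1 - Y)) + b = (-5 - Y) + b = -5 + b - Y)
h(u) = u³
1/((h(9)*I(4) + N(-10, -5)) + 21879) = 1/((9³*(-1) + (-5 - 5 - 1*(-10))) + 21879) = 1/((729*(-1) + (-5 - 5 + 10)) + 21879) = 1/((-729 + 0) + 21879) = 1/(-729 + 21879) = 1/21150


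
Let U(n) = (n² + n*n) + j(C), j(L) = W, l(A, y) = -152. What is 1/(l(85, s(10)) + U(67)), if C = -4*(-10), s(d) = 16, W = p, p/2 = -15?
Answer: 1/8796 ≈ 0.00011369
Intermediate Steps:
p = -30 (p = 2*(-15) = -30)
W = -30
C = 40
j(L) = -30
U(n) = -30 + 2*n² (U(n) = (n² + n*n) - 30 = (n² + n²) - 30 = 2*n² - 30 = -30 + 2*n²)
1/(l(85, s(10)) + U(67)) = 1/(-152 + (-30 + 2*67²)) = 1/(-152 + (-30 + 2*4489)) = 1/(-152 + (-30 + 8978)) = 1/(-152 + 8948) = 1/8796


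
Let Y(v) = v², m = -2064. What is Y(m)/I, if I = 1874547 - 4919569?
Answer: -2130048/1522511 ≈ -1.3990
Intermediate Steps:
I = -3045022
Y(m)/I = (-2064)²/(-3045022) = 4260096*(-1/3045022) = -2130048/1522511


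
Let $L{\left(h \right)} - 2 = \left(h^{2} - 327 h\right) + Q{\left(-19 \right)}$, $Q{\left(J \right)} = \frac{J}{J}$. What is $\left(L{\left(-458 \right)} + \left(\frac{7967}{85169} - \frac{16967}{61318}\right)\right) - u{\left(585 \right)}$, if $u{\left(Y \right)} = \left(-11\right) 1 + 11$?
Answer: $\frac{81635720572503}{227060554} \approx 3.5953 \cdot 10^{5}$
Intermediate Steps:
$Q{\left(J \right)} = 1$
$u{\left(Y \right)} = 0$ ($u{\left(Y \right)} = -11 + 11 = 0$)
$L{\left(h \right)} = 3 + h^{2} - 327 h$ ($L{\left(h \right)} = 2 + \left(\left(h^{2} - 327 h\right) + 1\right) = 2 + \left(1 + h^{2} - 327 h\right) = 3 + h^{2} - 327 h$)
$\left(L{\left(-458 \right)} + \left(\frac{7967}{85169} - \frac{16967}{61318}\right)\right) - u{\left(585 \right)} = \left(\left(3 + \left(-458\right)^{2} - -149766\right) + \left(\frac{7967}{85169} - \frac{16967}{61318}\right)\right) - 0 = \left(\left(3 + 209764 + 149766\right) + \left(7967 \cdot \frac{1}{85169} - \frac{16967}{61318}\right)\right) + 0 = \left(359533 + \left(\frac{7967}{85169} - \frac{16967}{61318}\right)\right) + 0 = \left(359533 - \frac{41588779}{227060554}\right) + 0 = \frac{81635720572503}{227060554} + 0 = \frac{81635720572503}{227060554}$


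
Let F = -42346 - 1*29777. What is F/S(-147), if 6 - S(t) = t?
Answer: -24041/51 ≈ -471.39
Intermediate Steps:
F = -72123 (F = -42346 - 29777 = -72123)
S(t) = 6 - t
F/S(-147) = -72123/(6 - 1*(-147)) = -72123/(6 + 147) = -72123/153 = -72123*1/153 = -24041/51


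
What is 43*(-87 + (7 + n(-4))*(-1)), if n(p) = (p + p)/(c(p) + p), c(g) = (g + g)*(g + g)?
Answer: -60544/15 ≈ -4036.3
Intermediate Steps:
c(g) = 4*g² (c(g) = (2*g)*(2*g) = 4*g²)
n(p) = 2*p/(p + 4*p²) (n(p) = (p + p)/(4*p² + p) = (2*p)/(p + 4*p²) = 2*p/(p + 4*p²))
43*(-87 + (7 + n(-4))*(-1)) = 43*(-87 + (7 + 2/(1 + 4*(-4)))*(-1)) = 43*(-87 + (7 + 2/(1 - 16))*(-1)) = 43*(-87 + (7 + 2/(-15))*(-1)) = 43*(-87 + (7 + 2*(-1/15))*(-1)) = 43*(-87 + (7 - 2/15)*(-1)) = 43*(-87 + (103/15)*(-1)) = 43*(-87 - 103/15) = 43*(-1408/15) = -60544/15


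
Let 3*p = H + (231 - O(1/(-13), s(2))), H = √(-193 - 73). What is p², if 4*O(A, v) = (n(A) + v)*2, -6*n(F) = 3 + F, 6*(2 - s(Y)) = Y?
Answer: 80343610/13689 + 17972*I*√266/351 ≈ 5869.2 + 835.08*I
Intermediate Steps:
s(Y) = 2 - Y/6
n(F) = -½ - F/6 (n(F) = -(3 + F)/6 = -½ - F/6)
O(A, v) = -¼ + v/2 - A/12 (O(A, v) = (((-½ - A/6) + v)*2)/4 = ((-½ + v - A/6)*2)/4 = (-1 + 2*v - A/3)/4 = -¼ + v/2 - A/12)
H = I*√266 (H = √(-266) = I*√266 ≈ 16.31*I)
p = 8986/117 + I*√266/3 (p = (I*√266 + (231 - (-¼ + (2 - ⅙*2)/2 - 1/12/(-13))))/3 = (I*√266 + (231 - (-¼ + (2 - ⅓)/2 - 1/12*(-1/13))))/3 = (I*√266 + (231 - (-¼ + (½)*(5/3) + 1/156)))/3 = (I*√266 + (231 - (-¼ + ⅚ + 1/156)))/3 = (I*√266 + (231 - 1*23/39))/3 = (I*√266 + (231 - 23/39))/3 = (I*√266 + 8986/39)/3 = (8986/39 + I*√266)/3 = 8986/117 + I*√266/3 ≈ 76.803 + 5.4365*I)
p² = (8986/117 + I*√266/3)²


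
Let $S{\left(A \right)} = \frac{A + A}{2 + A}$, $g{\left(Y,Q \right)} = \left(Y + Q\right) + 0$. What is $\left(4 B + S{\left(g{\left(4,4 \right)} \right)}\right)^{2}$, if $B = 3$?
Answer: $\frac{4624}{25} \approx 184.96$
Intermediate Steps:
$g{\left(Y,Q \right)} = Q + Y$ ($g{\left(Y,Q \right)} = \left(Q + Y\right) + 0 = Q + Y$)
$S{\left(A \right)} = \frac{2 A}{2 + A}$
$\left(4 B + S{\left(g{\left(4,4 \right)} \right)}\right)^{2} = \left(4 \cdot 3 + \frac{2 \left(4 + 4\right)}{2 + \left(4 + 4\right)}\right)^{2} = \left(12 + 2 \cdot 8 \frac{1}{2 + 8}\right)^{2} = \left(12 + 2 \cdot 8 \cdot \frac{1}{10}\right)^{2} = \left(12 + \frac{8}{5}\right)^{2} = \left(\frac{68}{5}\right)^{2} = \frac{4624}{25}$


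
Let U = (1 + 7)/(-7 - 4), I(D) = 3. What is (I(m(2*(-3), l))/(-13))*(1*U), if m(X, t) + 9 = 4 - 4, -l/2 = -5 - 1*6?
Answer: 24/143 ≈ 0.16783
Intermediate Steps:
l = 22 (l = -2*(-5 - 1*6) = -2*(-5 - 6) = -2*(-11) = 22)
m(X, t) = -9 (m(X, t) = -9 + (4 - 4) = -9 + 0 = -9)
U = -8/11 (U = 8/(-11) = 8*(-1/11) = -8/11 ≈ -0.72727)
(I(m(2*(-3), l))/(-13))*(1*U) = (3/(-13))*(1*(-8/11)) = (3*(-1/13))*(-8/11) = -3/13*(-8/11) = 24/143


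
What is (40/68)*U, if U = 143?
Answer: 1430/17 ≈ 84.118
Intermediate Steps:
(40/68)*U = (40/68)*143 = ((1/68)*40)*143 = (10/17)*143 = 1430/17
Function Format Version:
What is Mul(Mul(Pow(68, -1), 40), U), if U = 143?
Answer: Rational(1430, 17) ≈ 84.118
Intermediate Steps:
Mul(Mul(Pow(68, -1), 40), U) = Mul(Mul(Pow(68, -1), 40), 143) = Mul(Mul(Rational(1, 68), 40), 143) = Mul(Rational(10, 17), 143) = Rational(1430, 17)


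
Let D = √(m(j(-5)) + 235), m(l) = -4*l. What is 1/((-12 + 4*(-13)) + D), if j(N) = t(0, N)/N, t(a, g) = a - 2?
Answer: -320/19313 - √5835/19313 ≈ -0.020524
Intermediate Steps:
t(a, g) = -2 + a
j(N) = -2/N (j(N) = (-2 + 0)/N = -2/N)
D = √5835/5 (D = √(-(-8)/(-5) + 235) = √(-(-8)*(-1)/5 + 235) = √(-4*⅖ + 235) = √(-8/5 + 235) = √(1167/5) = √5835/5 ≈ 15.277)
1/((-12 + 4*(-13)) + D) = 1/((-12 + 4*(-13)) + √5835/5) = 1/((-12 - 52) + √5835/5) = 1/(-64 + √5835/5)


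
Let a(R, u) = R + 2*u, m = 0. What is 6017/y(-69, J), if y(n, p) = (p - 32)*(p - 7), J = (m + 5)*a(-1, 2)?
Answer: -6017/136 ≈ -44.243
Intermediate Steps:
J = 15 (J = (0 + 5)*(-1 + 2*2) = 5*(-1 + 4) = 5*3 = 15)
y(n, p) = (-32 + p)*(-7 + p)
6017/y(-69, J) = 6017/(224 + 15² - 39*15) = 6017/(224 + 225 - 585) = 6017/(-136) = 6017*(-1/136) = -6017/136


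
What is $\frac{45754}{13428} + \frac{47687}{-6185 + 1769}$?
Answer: $- \frac{36524281}{4941504} \approx -7.3913$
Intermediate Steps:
$\frac{45754}{13428} + \frac{47687}{-6185 + 1769} = 45754 \cdot \frac{1}{13428} + \frac{47687}{-4416} = \frac{22877}{6714} + 47687 \left(- \frac{1}{4416}\right) = \frac{22877}{6714} - \frac{47687}{4416} = - \frac{36524281}{4941504}$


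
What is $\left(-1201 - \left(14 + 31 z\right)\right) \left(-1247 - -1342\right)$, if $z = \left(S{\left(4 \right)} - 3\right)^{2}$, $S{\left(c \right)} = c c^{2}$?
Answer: $-11073770$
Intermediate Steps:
$S{\left(c \right)} = c^{3}$
$z = 3721$ ($z = \left(4^{3} - 3\right)^{2} = \left(64 - 3\right)^{2} = 61^{2} = 3721$)
$\left(-1201 - \left(14 + 31 z\right)\right) \left(-1247 - -1342\right) = \left(-1201 - 115365\right) \left(-1247 - -1342\right) = \left(-1201 - 115365\right) \left(-1247 + \left(-799 + 2141\right)\right) = \left(-1201 - 115365\right) \left(-1247 + 1342\right) = \left(-116566\right) 95 = -11073770$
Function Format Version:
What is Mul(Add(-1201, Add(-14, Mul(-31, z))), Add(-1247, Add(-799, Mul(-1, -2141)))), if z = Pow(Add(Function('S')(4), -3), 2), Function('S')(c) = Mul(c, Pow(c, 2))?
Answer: -11073770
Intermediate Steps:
Function('S')(c) = Pow(c, 3)
z = 3721 (z = Pow(Add(Pow(4, 3), -3), 2) = Pow(Add(64, -3), 2) = Pow(61, 2) = 3721)
Mul(Add(-1201, Add(-14, Mul(-31, z))), Add(-1247, Add(-799, Mul(-1, -2141)))) = Mul(Add(-1201, Add(-14, Mul(-31, 3721))), Add(-1247, Add(-799, Mul(-1, -2141)))) = Mul(Add(-1201, Add(-14, -115351)), Add(-1247, Add(-799, 2141))) = Mul(Add(-1201, -115365), Add(-1247, 1342)) = Mul(-116566, 95) = -11073770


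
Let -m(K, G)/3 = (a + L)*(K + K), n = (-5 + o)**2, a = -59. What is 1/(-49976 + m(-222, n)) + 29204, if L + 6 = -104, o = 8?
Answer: 8033553135/275084 ≈ 29204.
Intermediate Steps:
L = -110 (L = -6 - 104 = -110)
n = 9 (n = (-5 + 8)**2 = 3**2 = 9)
m(K, G) = 1014*K (m(K, G) = -3*(-59 - 110)*(K + K) = -(-507)*2*K = -(-1014)*K = 1014*K)
1/(-49976 + m(-222, n)) + 29204 = 1/(-49976 + 1014*(-222)) + 29204 = 1/(-49976 - 225108) + 29204 = 1/(-275084) + 29204 = -1/275084 + 29204 = 8033553135/275084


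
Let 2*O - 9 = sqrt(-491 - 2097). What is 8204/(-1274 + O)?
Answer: -41659912/6449109 - 32816*I*sqrt(647)/6449109 ≈ -6.4598 - 0.12943*I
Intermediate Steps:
O = 9/2 + I*sqrt(647) (O = 9/2 + sqrt(-491 - 2097)/2 = 9/2 + sqrt(-2588)/2 = 9/2 + (2*I*sqrt(647))/2 = 9/2 + I*sqrt(647) ≈ 4.5 + 25.436*I)
8204/(-1274 + O) = 8204/(-1274 + (9/2 + I*sqrt(647))) = 8204/(-2539/2 + I*sqrt(647))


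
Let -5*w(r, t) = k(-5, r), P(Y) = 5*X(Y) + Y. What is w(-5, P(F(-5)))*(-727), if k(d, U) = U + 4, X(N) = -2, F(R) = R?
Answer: -727/5 ≈ -145.40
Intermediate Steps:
P(Y) = -10 + Y (P(Y) = 5*(-2) + Y = -10 + Y)
k(d, U) = 4 + U
w(r, t) = -4/5 - r/5 (w(r, t) = -(4 + r)/5 = -4/5 - r/5)
w(-5, P(F(-5)))*(-727) = (-4/5 - 1/5*(-5))*(-727) = (-4/5 + 1)*(-727) = (1/5)*(-727) = -727/5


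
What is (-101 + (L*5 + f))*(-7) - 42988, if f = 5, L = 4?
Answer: -42456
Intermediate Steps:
(-101 + (L*5 + f))*(-7) - 42988 = (-101 + (4*5 + 5))*(-7) - 42988 = (-101 + (20 + 5))*(-7) - 42988 = (-101 + 25)*(-7) - 42988 = -76*(-7) - 42988 = 532 - 42988 = -42456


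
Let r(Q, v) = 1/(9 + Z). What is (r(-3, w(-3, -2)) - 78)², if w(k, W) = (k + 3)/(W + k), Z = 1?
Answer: 606841/100 ≈ 6068.4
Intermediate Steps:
w(k, W) = (3 + k)/(W + k)
r(Q, v) = ⅒ (r(Q, v) = 1/(9 + 1) = 1/10 = ⅒)
(r(-3, w(-3, -2)) - 78)² = (⅒ - 78)² = (-779/10)² = 606841/100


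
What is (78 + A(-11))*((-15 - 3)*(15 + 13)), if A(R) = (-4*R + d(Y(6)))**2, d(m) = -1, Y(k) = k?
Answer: -971208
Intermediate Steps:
A(R) = (-1 - 4*R)**2 (A(R) = (-4*R - 1)**2 = (-1 - 4*R)**2)
(78 + A(-11))*((-15 - 3)*(15 + 13)) = (78 + (1 + 4*(-11))**2)*((-15 - 3)*(15 + 13)) = (78 + (1 - 44)**2)*(-18*28) = (78 + (-43)**2)*(-504) = (78 + 1849)*(-504) = 1927*(-504) = -971208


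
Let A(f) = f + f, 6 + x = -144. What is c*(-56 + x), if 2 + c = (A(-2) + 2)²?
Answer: -412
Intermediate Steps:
x = -150 (x = -6 - 144 = -150)
A(f) = 2*f
c = 2 (c = -2 + (2*(-2) + 2)² = -2 + (-4 + 2)² = -2 + (-2)² = -2 + 4 = 2)
c*(-56 + x) = 2*(-56 - 150) = 2*(-206) = -412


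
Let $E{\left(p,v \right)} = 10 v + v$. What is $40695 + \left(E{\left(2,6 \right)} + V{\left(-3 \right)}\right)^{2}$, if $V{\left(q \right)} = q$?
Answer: $44664$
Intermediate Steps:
$E{\left(p,v \right)} = 11 v$
$40695 + \left(E{\left(2,6 \right)} + V{\left(-3 \right)}\right)^{2} = 40695 + \left(11 \cdot 6 - 3\right)^{2} = 40695 + \left(66 - 3\right)^{2} = 40695 + 63^{2} = 40695 + 3969 = 44664$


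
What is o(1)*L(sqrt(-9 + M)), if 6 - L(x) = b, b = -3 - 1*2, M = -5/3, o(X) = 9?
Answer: 99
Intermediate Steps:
M = -5/3 (M = -5*1/3 = -5/3 ≈ -1.6667)
b = -5 (b = -3 - 2 = -5)
L(x) = 11 (L(x) = 6 - 1*(-5) = 6 + 5 = 11)
o(1)*L(sqrt(-9 + M)) = 9*11 = 99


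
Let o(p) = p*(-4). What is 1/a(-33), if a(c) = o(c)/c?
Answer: -¼ ≈ -0.25000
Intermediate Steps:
o(p) = -4*p
a(c) = -4 (a(c) = (-4*c)/c = -4)
1/a(-33) = 1/(-4) = -¼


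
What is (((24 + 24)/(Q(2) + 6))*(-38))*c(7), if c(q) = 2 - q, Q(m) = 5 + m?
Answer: 9120/13 ≈ 701.54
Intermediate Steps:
(((24 + 24)/(Q(2) + 6))*(-38))*c(7) = (((24 + 24)/((5 + 2) + 6))*(-38))*(2 - 1*7) = ((48/(7 + 6))*(-38))*(2 - 7) = ((48/13)*(-38))*(-5) = -1824/13*(-5) = 9120/13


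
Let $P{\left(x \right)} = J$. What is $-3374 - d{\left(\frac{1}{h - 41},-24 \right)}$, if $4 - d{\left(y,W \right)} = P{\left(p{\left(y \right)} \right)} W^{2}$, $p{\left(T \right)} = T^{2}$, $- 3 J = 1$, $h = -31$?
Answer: $-3570$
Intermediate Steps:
$J = - \frac{1}{3}$ ($J = \left(- \frac{1}{3}\right) 1 = - \frac{1}{3} \approx -0.33333$)
$P{\left(x \right)} = - \frac{1}{3}$
$d{\left(y,W \right)} = 4 + \frac{W^{2}}{3}$ ($d{\left(y,W \right)} = 4 - - \frac{W^{2}}{3} = 4 + \frac{W^{2}}{3}$)
$-3374 - d{\left(\frac{1}{h - 41},-24 \right)} = -3374 - \left(4 + \frac{\left(-24\right)^{2}}{3}\right) = -3374 - \left(4 + \frac{1}{3} \cdot 576\right) = -3374 - \left(4 + 192\right) = -3374 - 196 = -3570$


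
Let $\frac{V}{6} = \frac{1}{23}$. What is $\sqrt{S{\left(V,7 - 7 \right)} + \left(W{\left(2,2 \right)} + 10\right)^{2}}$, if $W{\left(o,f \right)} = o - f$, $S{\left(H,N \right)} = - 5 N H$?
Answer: $10$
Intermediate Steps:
$V = \frac{6}{23} \approx 0.26087$
$S{\left(H,N \right)} = - 5 H N$
$\sqrt{S{\left(V,7 - 7 \right)} + \left(W{\left(2,2 \right)} + 10\right)^{2}} = \sqrt{\left(-5\right) \frac{6}{23} \left(7 - 7\right) + \left(\left(2 - 2\right) + 10\right)^{2}} = \sqrt{\left(-5\right) \frac{6}{23} \cdot 0 + \left(\left(2 - 2\right) + 10\right)^{2}} = \sqrt{0 + \left(0 + 10\right)^{2}} = \sqrt{0 + 10^{2}} = \sqrt{0 + 100} = \sqrt{100} = 10$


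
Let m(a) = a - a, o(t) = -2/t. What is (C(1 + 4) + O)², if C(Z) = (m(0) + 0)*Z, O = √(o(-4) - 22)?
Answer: -43/2 ≈ -21.500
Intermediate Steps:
m(a) = 0
O = I*√86/2 (O = √(-2/(-4) - 22) = √(-2*(-¼) - 22) = √(½ - 22) = √(-43/2) = I*√86/2 ≈ 4.6368*I)
C(Z) = 0 (C(Z) = (0 + 0)*Z = 0*Z = 0)
(C(1 + 4) + O)² = (0 + I*√86/2)² = (I*√86/2)² = -43/2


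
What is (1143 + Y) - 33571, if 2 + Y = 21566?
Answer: -10864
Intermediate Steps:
Y = 21564 (Y = -2 + 21566 = 21564)
(1143 + Y) - 33571 = (1143 + 21564) - 33571 = 22707 - 33571 = -10864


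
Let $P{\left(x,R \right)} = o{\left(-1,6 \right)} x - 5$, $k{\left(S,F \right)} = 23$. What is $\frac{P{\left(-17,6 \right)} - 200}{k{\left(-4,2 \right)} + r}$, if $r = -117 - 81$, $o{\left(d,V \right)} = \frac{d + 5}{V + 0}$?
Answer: $\frac{649}{525} \approx 1.2362$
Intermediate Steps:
$o{\left(d,V \right)} = \frac{5 + d}{V}$
$P{\left(x,R \right)} = -5 + \frac{2 x}{3}$ ($P{\left(x,R \right)} = \frac{5 - 1}{6} x - 5 = \frac{1}{6} \cdot 4 x - 5 = \frac{2 x}{3} - 5 = -5 + \frac{2 x}{3}$)
$r = -198$
$\frac{P{\left(-17,6 \right)} - 200}{k{\left(-4,2 \right)} + r} = \frac{\left(-5 + \frac{2}{3} \left(-17\right)\right) - 200}{23 - 198} = \frac{\left(-5 - \frac{34}{3}\right) - 200}{-175} = \left(- \frac{49}{3} - 200\right) \left(- \frac{1}{175}\right) = \left(- \frac{649}{3}\right) \left(- \frac{1}{175}\right) = \frac{649}{525}$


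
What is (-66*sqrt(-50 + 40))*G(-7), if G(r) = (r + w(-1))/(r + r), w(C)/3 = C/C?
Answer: -132*I*sqrt(10)/7 ≈ -59.632*I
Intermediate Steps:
w(C) = 3 (w(C) = 3*(C/C) = 3*1 = 3)
G(r) = (3 + r)/(2*r) (G(r) = (r + 3)/(r + r) = (3 + r)/((2*r)) = (3 + r)*(1/(2*r)) = (3 + r)/(2*r))
(-66*sqrt(-50 + 40))*G(-7) = (-66*sqrt(-50 + 40))*((1/2)*(3 - 7)/(-7)) = (-66*I*sqrt(10))*((1/2)*(-1/7)*(-4)) = -66*I*sqrt(10)*(2/7) = -132*I*sqrt(10)/7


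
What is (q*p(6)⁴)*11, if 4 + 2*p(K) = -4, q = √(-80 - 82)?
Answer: 25344*I*√2 ≈ 35842.0*I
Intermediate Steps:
q = 9*I*√2 (q = √(-162) = 9*I*√2 ≈ 12.728*I)
p(K) = -4 (p(K) = -2 + (½)*(-4) = -2 - 2 = -4)
(q*p(6)⁴)*11 = ((9*I*√2)*(-4)⁴)*11 = ((9*I*√2)*256)*11 = (2304*I*√2)*11 = 25344*I*√2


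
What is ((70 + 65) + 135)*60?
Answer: 16200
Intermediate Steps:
((70 + 65) + 135)*60 = (135 + 135)*60 = 270*60 = 16200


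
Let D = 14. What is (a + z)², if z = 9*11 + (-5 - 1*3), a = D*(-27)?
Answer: 82369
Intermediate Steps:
a = -378 (a = 14*(-27) = -378)
z = 91 (z = 99 + (-5 - 3) = 99 - 8 = 91)
(a + z)² = (-378 + 91)² = (-287)² = 82369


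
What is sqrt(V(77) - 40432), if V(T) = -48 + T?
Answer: I*sqrt(40403) ≈ 201.0*I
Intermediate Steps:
sqrt(V(77) - 40432) = sqrt((-48 + 77) - 40432) = sqrt(29 - 40432) = sqrt(-40403) = I*sqrt(40403)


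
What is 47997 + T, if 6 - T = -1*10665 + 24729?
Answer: 33939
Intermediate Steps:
T = -14058 (T = 6 - (-1*10665 + 24729) = 6 - (-10665 + 24729) = 6 - 1*14064 = 6 - 14064 = -14058)
47997 + T = 47997 - 14058 = 33939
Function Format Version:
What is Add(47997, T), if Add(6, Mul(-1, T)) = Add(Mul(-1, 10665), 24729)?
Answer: 33939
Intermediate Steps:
T = -14058 (T = Add(6, Mul(-1, Add(Mul(-1, 10665), 24729))) = Add(6, Mul(-1, Add(-10665, 24729))) = Add(6, Mul(-1, 14064)) = Add(6, -14064) = -14058)
Add(47997, T) = Add(47997, -14058) = 33939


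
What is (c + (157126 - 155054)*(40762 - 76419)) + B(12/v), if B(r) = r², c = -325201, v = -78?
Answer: -12540899341/169 ≈ -7.4206e+7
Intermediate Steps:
(c + (157126 - 155054)*(40762 - 76419)) + B(12/v) = (-325201 + (157126 - 155054)*(40762 - 76419)) + (12/(-78))² = (-325201 + 2072*(-35657)) + (12*(-1/78))² = (-325201 - 73881304) + (-2/13)² = -74206505 + 4/169 = -12540899341/169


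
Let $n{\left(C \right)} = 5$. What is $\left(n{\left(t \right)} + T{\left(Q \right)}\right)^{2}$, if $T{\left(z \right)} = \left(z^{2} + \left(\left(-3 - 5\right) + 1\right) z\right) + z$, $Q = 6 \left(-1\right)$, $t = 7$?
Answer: $5929$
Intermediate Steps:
$Q = -6$
$T{\left(z \right)} = z^{2} - 6 z$ ($T{\left(z \right)} = \left(z^{2} + \left(-8 + 1\right) z\right) + z = \left(z^{2} - 7 z\right) + z = z^{2} - 6 z$)
$\left(n{\left(t \right)} + T{\left(Q \right)}\right)^{2} = \left(5 - 6 \left(-6 - 6\right)\right)^{2} = \left(5 - -72\right)^{2} = \left(5 + 72\right)^{2} = 77^{2} = 5929$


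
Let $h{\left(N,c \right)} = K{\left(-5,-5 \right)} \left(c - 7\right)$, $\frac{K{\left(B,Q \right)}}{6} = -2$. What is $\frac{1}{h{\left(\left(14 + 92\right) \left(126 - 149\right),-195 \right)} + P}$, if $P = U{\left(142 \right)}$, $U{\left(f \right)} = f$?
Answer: $\frac{1}{2566} \approx 0.00038971$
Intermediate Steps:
$K{\left(B,Q \right)} = -12$ ($K{\left(B,Q \right)} = 6 \left(-2\right) = -12$)
$h{\left(N,c \right)} = 84 - 12 c$ ($h{\left(N,c \right)} = - 12 \left(c - 7\right) = - 12 \left(-7 + c\right) = 84 - 12 c$)
$P = 142$
$\frac{1}{h{\left(\left(14 + 92\right) \left(126 - 149\right),-195 \right)} + P} = \frac{1}{\left(84 - -2340\right) + 142} = \frac{1}{\left(84 + 2340\right) + 142} = \frac{1}{2424 + 142} = \frac{1}{2566}$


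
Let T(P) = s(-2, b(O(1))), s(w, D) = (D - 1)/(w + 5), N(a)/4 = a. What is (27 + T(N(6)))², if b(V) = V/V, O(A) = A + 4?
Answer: 729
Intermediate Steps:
O(A) = 4 + A
N(a) = 4*a
b(V) = 1
s(w, D) = (-1 + D)/(5 + w)
T(P) = 0 (T(P) = (-1 + 1)/(5 - 2) = 0/3 = (⅓)*0 = 0)
(27 + T(N(6)))² = (27 + 0)² = 27² = 729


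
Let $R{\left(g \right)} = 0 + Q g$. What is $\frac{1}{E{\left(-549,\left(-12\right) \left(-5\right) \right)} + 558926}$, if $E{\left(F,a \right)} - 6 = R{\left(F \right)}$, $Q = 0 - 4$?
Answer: $\frac{1}{561128} \approx 1.7821 \cdot 10^{-6}$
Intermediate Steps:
$Q = -4$ ($Q = 0 - 4 = -4$)
$R{\left(g \right)} = - 4 g$ ($R{\left(g \right)} = 0 - 4 g = - 4 g$)
$E{\left(F,a \right)} = 6 - 4 F$
$\frac{1}{E{\left(-549,\left(-12\right) \left(-5\right) \right)} + 558926} = \frac{1}{\left(6 - -2196\right) + 558926} = \frac{1}{\left(6 + 2196\right) + 558926} = \frac{1}{2202 + 558926} = \frac{1}{561128}$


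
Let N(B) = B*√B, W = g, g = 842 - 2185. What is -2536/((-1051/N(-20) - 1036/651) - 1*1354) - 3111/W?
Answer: 42061526311130967/10045538318629871 - 922099642560*I*√5/127158712894049 ≈ 4.1871 - 0.016215*I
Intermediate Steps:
g = -1343
W = -1343
N(B) = B^(3/2)
-2536/((-1051/N(-20) - 1036/651) - 1*1354) - 3111/W = -2536/((-1051*I*√5/200 - 1036/651) - 1*1354) - 3111/(-1343) = -2536/((-1051*I*√5/200 - 1036*1/651) - 1354) - 3111*(-1/1343) = -2536/((-1051*I*√5/200 - 148/93) - 1354) + 183/79 = -2536/((-148/93 - 1051*I*√5/200) - 1354) + 183/79 = -2536/(-126070/93 - 1051*I*√5/200) + 183/79 = 183/79 - 2536/(-126070/93 - 1051*I*√5/200)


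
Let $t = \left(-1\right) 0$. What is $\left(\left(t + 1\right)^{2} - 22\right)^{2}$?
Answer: $441$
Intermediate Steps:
$t = 0$
$\left(\left(t + 1\right)^{2} - 22\right)^{2} = \left(\left(0 + 1\right)^{2} - 22\right)^{2} = \left(1^{2} - 22\right)^{2} = \left(1 - 22\right)^{2} = \left(-21\right)^{2} = 441$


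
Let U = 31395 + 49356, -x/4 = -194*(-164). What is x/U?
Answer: -127264/80751 ≈ -1.5760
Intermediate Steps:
x = -127264 (x = -(-776)*(-164) = -4*31816 = -127264)
U = 80751
x/U = -127264/80751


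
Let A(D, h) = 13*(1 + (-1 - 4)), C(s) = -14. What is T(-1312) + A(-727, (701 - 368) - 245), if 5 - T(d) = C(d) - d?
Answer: -1345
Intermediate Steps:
A(D, h) = -52 (A(D, h) = 13*(1 - 5) = 13*(-4) = -52)
T(d) = 19 + d (T(d) = 5 - (-14 - d) = 5 + (14 + d) = 19 + d)
T(-1312) + A(-727, (701 - 368) - 245) = (19 - 1312) - 52 = -1293 - 52 = -1345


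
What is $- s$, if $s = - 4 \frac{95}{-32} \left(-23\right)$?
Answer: $\frac{2185}{8} \approx 273.13$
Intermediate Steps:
$s = - \frac{2185}{8}$ ($s = - 4 \cdot 95 \left(- \frac{1}{32}\right) \left(-23\right) = \left(-4\right) \left(- \frac{95}{32}\right) \left(-23\right) = \frac{95}{8} \left(-23\right) = - \frac{2185}{8} \approx -273.13$)
$- s = \left(-1\right) \left(- \frac{2185}{8}\right) = \frac{2185}{8}$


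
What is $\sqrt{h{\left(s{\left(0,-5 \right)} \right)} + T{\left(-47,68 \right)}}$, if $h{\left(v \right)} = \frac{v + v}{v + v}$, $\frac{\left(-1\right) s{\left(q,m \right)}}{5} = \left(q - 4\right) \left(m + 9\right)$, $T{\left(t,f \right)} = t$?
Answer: $i \sqrt{46} \approx 6.7823 i$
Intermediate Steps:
$s{\left(q,m \right)} = - 5 \left(-4 + q\right) \left(9 + m\right)$ ($s{\left(q,m \right)} = - 5 \left(q - 4\right) \left(m + 9\right) = - 5 \left(q - 4\right) \left(9 + m\right) = - 5 \left(-4 + q\right) \left(9 + m\right)$)
$h{\left(v \right)} = 1$ ($h{\left(v \right)} = \frac{2 v}{2 v} = 2 v \frac{1}{2 v} = 1$)
$\sqrt{h{\left(s{\left(0,-5 \right)} \right)} + T{\left(-47,68 \right)}} = \sqrt{1 - 47} = \sqrt{-46} = i \sqrt{46}$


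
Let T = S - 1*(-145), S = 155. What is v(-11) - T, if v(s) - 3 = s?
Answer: -308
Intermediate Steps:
v(s) = 3 + s
T = 300 (T = 155 - 1*(-145) = 155 + 145 = 300)
v(-11) - T = (3 - 11) - 1*300 = -8 - 300 = -308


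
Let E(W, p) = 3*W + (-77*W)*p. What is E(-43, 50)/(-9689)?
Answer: -165421/9689 ≈ -17.073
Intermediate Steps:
E(W, p) = 3*W - 77*W*p
E(-43, 50)/(-9689) = -43*(3 - 77*50)/(-9689) = -43*(3 - 3850)*(-1/9689) = -43*(-3847)*(-1/9689) = 165421*(-1/9689) = -165421/9689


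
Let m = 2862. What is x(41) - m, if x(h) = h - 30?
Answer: -2851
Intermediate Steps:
x(h) = -30 + h
x(41) - m = (-30 + 41) - 1*2862 = 11 - 2862 = -2851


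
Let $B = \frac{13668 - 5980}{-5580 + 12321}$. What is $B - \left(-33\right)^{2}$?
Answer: $- \frac{7333261}{6741} \approx -1087.9$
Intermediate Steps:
$B = \frac{7688}{6741} \approx 1.1405$
$B - \left(-33\right)^{2} = \frac{7688}{6741} - \left(-33\right)^{2} = \frac{7688}{6741} - 1089 = - \frac{7333261}{6741}$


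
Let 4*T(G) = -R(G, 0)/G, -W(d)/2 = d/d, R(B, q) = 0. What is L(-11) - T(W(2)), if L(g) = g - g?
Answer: 0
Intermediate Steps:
L(g) = 0
W(d) = -2 (W(d) = -2*d/d = -2*1 = -2)
T(G) = 0 (T(G) = (-0/G)/4 = (-1*0)/4 = (1/4)*0 = 0)
L(-11) - T(W(2)) = 0 - 1*0 = 0 + 0 = 0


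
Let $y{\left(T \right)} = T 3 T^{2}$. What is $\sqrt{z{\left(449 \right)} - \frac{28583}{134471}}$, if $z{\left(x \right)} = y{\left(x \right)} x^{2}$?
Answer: $\frac{\sqrt{989943090656364338917634}}{134471} \approx 7.3991 \cdot 10^{6}$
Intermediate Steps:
$y{\left(T \right)} = 3 T^{3}$ ($y{\left(T \right)} = 3 T T^{2} = 3 T^{3}$)
$z{\left(x \right)} = 3 x^{5}$ ($z{\left(x \right)} = 3 x^{3} x^{2} = 3 x^{5}$)
$\sqrt{z{\left(449 \right)} - \frac{28583}{134471}} = \sqrt{3 \cdot 449^{5} - \frac{28583}{134471}} = \sqrt{3 \cdot 18248690477249 - \frac{28583}{134471}} = \sqrt{54746071431747 - \frac{28583}{134471}} = \sqrt{\frac{7361758971498422254}{134471}} = \frac{\sqrt{989943090656364338917634}}{134471}$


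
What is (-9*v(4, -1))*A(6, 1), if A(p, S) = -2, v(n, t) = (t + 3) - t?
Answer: 54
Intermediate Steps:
v(n, t) = 3 (v(n, t) = (3 + t) - t = 3)
(-9*v(4, -1))*A(6, 1) = -9*3*(-2) = -27*(-2) = 54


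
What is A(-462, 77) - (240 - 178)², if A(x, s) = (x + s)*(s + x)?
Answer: 144381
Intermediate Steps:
A(x, s) = (s + x)² (A(x, s) = (s + x)*(s + x) = (s + x)²)
A(-462, 77) - (240 - 178)² = (77 - 462)² - (240 - 178)² = (-385)² - 1*62² = 148225 - 1*3844 = 148225 - 3844 = 144381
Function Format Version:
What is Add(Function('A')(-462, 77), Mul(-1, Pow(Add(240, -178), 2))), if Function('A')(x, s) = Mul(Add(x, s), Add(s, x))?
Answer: 144381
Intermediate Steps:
Function('A')(x, s) = Pow(Add(s, x), 2) (Function('A')(x, s) = Mul(Add(s, x), Add(s, x)) = Pow(Add(s, x), 2))
Add(Function('A')(-462, 77), Mul(-1, Pow(Add(240, -178), 2))) = Add(Pow(Add(77, -462), 2), Mul(-1, Pow(Add(240, -178), 2))) = Add(Pow(-385, 2), Mul(-1, Pow(62, 2))) = Add(148225, Mul(-1, 3844)) = Add(148225, -3844) = 144381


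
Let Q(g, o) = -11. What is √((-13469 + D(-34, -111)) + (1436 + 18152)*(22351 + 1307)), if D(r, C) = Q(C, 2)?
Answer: 16*√1810154 ≈ 21527.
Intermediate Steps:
D(r, C) = -11
√((-13469 + D(-34, -111)) + (1436 + 18152)*(22351 + 1307)) = √((-13469 - 11) + (1436 + 18152)*(22351 + 1307)) = √(-13480 + 19588*23658) = √(-13480 + 463412904) = √463399424 = 16*√1810154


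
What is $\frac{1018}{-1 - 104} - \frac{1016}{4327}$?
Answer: $- \frac{4511566}{454335} \approx -9.93$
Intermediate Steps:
$\frac{1018}{-1 - 104} - \frac{1016}{4327} = \frac{1018}{-105} - \frac{1016}{4327} = 1018 \left(- \frac{1}{105}\right) - \frac{1016}{4327} = - \frac{1018}{105} - \frac{1016}{4327} = - \frac{4511566}{454335}$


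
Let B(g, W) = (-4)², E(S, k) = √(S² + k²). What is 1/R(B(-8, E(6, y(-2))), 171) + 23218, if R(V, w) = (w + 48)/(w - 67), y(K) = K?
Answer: 5084846/219 ≈ 23218.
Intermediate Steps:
B(g, W) = 16
R(V, w) = (48 + w)/(-67 + w)
1/R(B(-8, E(6, y(-2))), 171) + 23218 = 1/((48 + 171)/(-67 + 171)) + 23218 = 1/(219/104) + 23218 = 104/219 + 23218 = 5084846/219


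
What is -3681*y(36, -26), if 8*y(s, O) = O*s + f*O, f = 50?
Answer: 2057679/2 ≈ 1.0288e+6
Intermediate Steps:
y(s, O) = 25*O/4 + O*s/8 (y(s, O) = (O*s + 50*O)/8 = (50*O + O*s)/8 = 25*O/4 + O*s/8)
-3681*y(36, -26) = -3681*(-26)*(50 + 36)/8 = -3681*(-26)*86/8 = -3681*(-559/2) = 2057679/2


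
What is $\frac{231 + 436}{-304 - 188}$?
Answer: $- \frac{667}{492} \approx -1.3557$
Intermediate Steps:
$\frac{231 + 436}{-304 - 188} = \frac{667}{-492} = 667 \left(- \frac{1}{492}\right) = - \frac{667}{492}$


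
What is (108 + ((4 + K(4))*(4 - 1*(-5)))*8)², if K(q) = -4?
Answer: 11664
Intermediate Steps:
(108 + ((4 + K(4))*(4 - 1*(-5)))*8)² = (108 + ((4 - 4)*(4 - 1*(-5)))*8)² = (108 + (0*(4 + 5))*8)² = (108 + (0*9)*8)² = (108 + 0*8)² = (108 + 0)² = 108² = 11664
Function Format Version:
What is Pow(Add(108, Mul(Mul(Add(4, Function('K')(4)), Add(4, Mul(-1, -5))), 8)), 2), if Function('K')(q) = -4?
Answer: 11664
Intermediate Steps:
Pow(Add(108, Mul(Mul(Add(4, Function('K')(4)), Add(4, Mul(-1, -5))), 8)), 2) = Pow(Add(108, Mul(Mul(Add(4, -4), Add(4, Mul(-1, -5))), 8)), 2) = Pow(Add(108, Mul(Mul(0, Add(4, 5)), 8)), 2) = Pow(Add(108, Mul(Mul(0, 9), 8)), 2) = Pow(Add(108, Mul(0, 8)), 2) = Pow(Add(108, 0), 2) = Pow(108, 2) = 11664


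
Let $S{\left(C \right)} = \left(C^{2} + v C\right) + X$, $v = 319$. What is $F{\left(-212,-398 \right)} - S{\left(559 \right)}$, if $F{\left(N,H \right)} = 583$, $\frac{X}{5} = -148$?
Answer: $-489479$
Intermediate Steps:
$X = -740$ ($X = 5 \left(-148\right) = -740$)
$S{\left(C \right)} = -740 + C^{2} + 319 C$ ($S{\left(C \right)} = \left(C^{2} + 319 C\right) - 740 = -740 + C^{2} + 319 C$)
$F{\left(-212,-398 \right)} - S{\left(559 \right)} = 583 - \left(-740 + 559^{2} + 319 \cdot 559\right) = 583 - \left(-740 + 312481 + 178321\right) = 583 - 490062 = -489479$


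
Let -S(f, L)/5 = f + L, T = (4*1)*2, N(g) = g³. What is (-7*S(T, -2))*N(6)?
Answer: 45360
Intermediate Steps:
T = 8 (T = 4*2 = 8)
S(f, L) = -5*L - 5*f (S(f, L) = -5*(f + L) = -5*(L + f) = -5*L - 5*f)
(-7*S(T, -2))*N(6) = -7*(-5*(-2) - 5*8)*6³ = -7*(10 - 40)*216 = -7*(-30)*216 = 210*216 = 45360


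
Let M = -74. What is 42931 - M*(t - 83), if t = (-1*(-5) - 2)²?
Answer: 37455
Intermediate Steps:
t = 9 (t = (5 - 2)² = 3² = 9)
42931 - M*(t - 83) = 42931 - (-74)*(9 - 83) = 42931 - (-74)*(-74) = 42931 - 1*5476 = 42931 - 5476 = 37455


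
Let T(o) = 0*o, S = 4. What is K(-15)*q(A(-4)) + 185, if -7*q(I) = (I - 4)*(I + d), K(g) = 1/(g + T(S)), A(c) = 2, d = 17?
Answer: 19387/105 ≈ 184.64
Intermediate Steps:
T(o) = 0
K(g) = 1/g (K(g) = 1/(g + 0) = 1/g)
q(I) = -(-4 + I)*(17 + I)/7 (q(I) = -(I - 4)*(I + 17)/7 = -(-4 + I)*(17 + I)/7)
K(-15)*q(A(-4)) + 185 = (68/7 - 13/7*2 - ⅐*2²)/(-15) + 185 = -(68/7 - 26/7 - ⅐*4)/15 + 185 = -(68/7 - 26/7 - 4/7)/15 + 185 = -1/15*38/7 + 185 = -38/105 + 185 = 19387/105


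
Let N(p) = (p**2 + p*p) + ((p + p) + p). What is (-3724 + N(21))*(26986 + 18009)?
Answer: -125041105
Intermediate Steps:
N(p) = 2*p**2 + 3*p (N(p) = (p**2 + p**2) + (2*p + p) = 2*p**2 + 3*p)
(-3724 + N(21))*(26986 + 18009) = (-3724 + 21*(3 + 2*21))*(26986 + 18009) = (-3724 + 21*(3 + 42))*44995 = (-3724 + 21*45)*44995 = (-3724 + 945)*44995 = -2779*44995 = -125041105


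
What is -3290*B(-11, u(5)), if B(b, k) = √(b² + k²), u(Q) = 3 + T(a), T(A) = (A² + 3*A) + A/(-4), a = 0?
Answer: -3290*√130 ≈ -37512.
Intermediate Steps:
T(A) = A² + 11*A/4 (T(A) = (A² + 3*A) + A*(-¼) = (A² + 3*A) - A/4 = A² + 11*A/4)
u(Q) = 3 (u(Q) = 3 + (¼)*0*(11 + 4*0) = 3 + (¼)*0*(11 + 0) = 3 + (¼)*0*11 = 3 + 0 = 3)
-3290*B(-11, u(5)) = -3290*√((-11)² + 3²) = -3290*√(121 + 9) = -3290*√130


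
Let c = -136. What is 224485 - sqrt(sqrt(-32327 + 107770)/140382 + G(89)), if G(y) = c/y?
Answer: 224485 - sqrt(-26503867789344 + 123551758*sqrt(75443))/4164666 ≈ 2.2449e+5 - 1.2354*I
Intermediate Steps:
G(y) = -136/y
224485 - sqrt(sqrt(-32327 + 107770)/140382 + G(89)) = 224485 - sqrt(sqrt(-32327 + 107770)/140382 - 136/89) = 224485 - sqrt(sqrt(75443)*(1/140382) - 136*1/89) = 224485 - sqrt(sqrt(75443)/140382 - 136/89) = 224485 - sqrt(-136/89 + sqrt(75443)/140382)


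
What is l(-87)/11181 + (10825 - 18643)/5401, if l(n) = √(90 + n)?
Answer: -7818/5401 + √3/11181 ≈ -1.4474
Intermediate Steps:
l(-87)/11181 + (10825 - 18643)/5401 = √(90 - 87)/11181 + (10825 - 18643)/5401 = √3*(1/11181) - 7818*1/5401 = √3/11181 - 7818/5401 = -7818/5401 + √3/11181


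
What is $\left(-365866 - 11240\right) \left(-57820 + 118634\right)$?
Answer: $-22933324284$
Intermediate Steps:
$\left(-365866 - 11240\right) \left(-57820 + 118634\right) = \left(-365866 - 11240\right) 60814 = \left(-377106\right) 60814 = -22933324284$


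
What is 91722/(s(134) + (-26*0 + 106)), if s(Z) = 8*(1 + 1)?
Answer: 45861/61 ≈ 751.82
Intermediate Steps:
s(Z) = 16 (s(Z) = 8*2 = 16)
91722/(s(134) + (-26*0 + 106)) = 91722/(16 + (-26*0 + 106)) = 91722/(16 + (0 + 106)) = 91722/(16 + 106) = 91722/122 = 91722*(1/122) = 45861/61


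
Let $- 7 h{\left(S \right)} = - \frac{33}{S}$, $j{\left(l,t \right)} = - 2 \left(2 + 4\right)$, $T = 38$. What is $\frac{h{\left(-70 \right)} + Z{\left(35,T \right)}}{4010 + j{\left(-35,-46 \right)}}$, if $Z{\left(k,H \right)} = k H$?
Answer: $\frac{651667}{1959020} \approx 0.33265$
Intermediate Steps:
$j{\left(l,t \right)} = -12$ ($j{\left(l,t \right)} = \left(-2\right) 6 = -12$)
$h{\left(S \right)} = \frac{33}{7 S}$ ($h{\left(S \right)} = - \frac{\left(-33\right) \frac{1}{S}}{7} = \frac{33}{7 S}$)
$Z{\left(k,H \right)} = H k$
$\frac{h{\left(-70 \right)} + Z{\left(35,T \right)}}{4010 + j{\left(-35,-46 \right)}} = \frac{\frac{33}{7 \left(-70\right)} + 38 \cdot 35}{4010 - 12} = \frac{\frac{33}{7} \left(- \frac{1}{70}\right) + 1330}{3998} = \left(- \frac{33}{490} + 1330\right) \frac{1}{3998} = \frac{651667}{490} \cdot \frac{1}{3998} = \frac{651667}{1959020}$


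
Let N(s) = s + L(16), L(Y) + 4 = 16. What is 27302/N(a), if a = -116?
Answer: -13651/52 ≈ -262.52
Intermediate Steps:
L(Y) = 12 (L(Y) = -4 + 16 = 12)
N(s) = 12 + s (N(s) = s + 12 = 12 + s)
27302/N(a) = 27302/(12 - 116) = 27302/(-104) = 27302*(-1/104) = -13651/52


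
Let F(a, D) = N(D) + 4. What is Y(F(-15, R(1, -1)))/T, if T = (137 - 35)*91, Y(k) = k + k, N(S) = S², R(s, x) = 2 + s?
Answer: 1/357 ≈ 0.0028011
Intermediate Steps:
F(a, D) = 4 + D² (F(a, D) = D² + 4 = 4 + D²)
Y(k) = 2*k
T = 9282 (T = 102*91 = 9282)
Y(F(-15, R(1, -1)))/T = (2*(4 + (2 + 1)²))/9282 = (2*(4 + 3²))*(1/9282) = (2*(4 + 9))*(1/9282) = (2*13)*(1/9282) = 26*(1/9282) = 1/357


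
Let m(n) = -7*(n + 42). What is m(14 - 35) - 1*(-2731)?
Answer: 2584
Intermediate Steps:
m(n) = -294 - 7*n (m(n) = -7*(42 + n) = -294 - 7*n)
m(14 - 35) - 1*(-2731) = (-294 - 7*(14 - 35)) - 1*(-2731) = (-294 - 7*(-21)) + 2731 = (-294 + 147) + 2731 = -147 + 2731 = 2584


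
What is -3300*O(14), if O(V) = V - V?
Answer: 0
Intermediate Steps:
O(V) = 0
-3300*O(14) = -3300*0 = 0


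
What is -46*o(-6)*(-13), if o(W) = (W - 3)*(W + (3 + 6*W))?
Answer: 209898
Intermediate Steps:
o(W) = (-3 + W)*(3 + 7*W)
-46*o(-6)*(-13) = -46*(-9 - 18*(-6) + 7*(-6)²)*(-13) = -46*(-9 + 108 + 7*36)*(-13) = -46*(-9 + 108 + 252)*(-13) = -46*351*(-13) = -16146*(-13) = 209898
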